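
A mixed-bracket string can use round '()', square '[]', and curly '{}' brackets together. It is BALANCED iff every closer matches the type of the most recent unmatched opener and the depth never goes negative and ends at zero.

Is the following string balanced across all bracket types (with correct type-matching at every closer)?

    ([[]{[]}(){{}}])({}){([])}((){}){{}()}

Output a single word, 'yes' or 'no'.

Answer: yes

Derivation:
pos 0: push '('; stack = (
pos 1: push '['; stack = ([
pos 2: push '['; stack = ([[
pos 3: ']' matches '['; pop; stack = ([
pos 4: push '{'; stack = ([{
pos 5: push '['; stack = ([{[
pos 6: ']' matches '['; pop; stack = ([{
pos 7: '}' matches '{'; pop; stack = ([
pos 8: push '('; stack = ([(
pos 9: ')' matches '('; pop; stack = ([
pos 10: push '{'; stack = ([{
pos 11: push '{'; stack = ([{{
pos 12: '}' matches '{'; pop; stack = ([{
pos 13: '}' matches '{'; pop; stack = ([
pos 14: ']' matches '['; pop; stack = (
pos 15: ')' matches '('; pop; stack = (empty)
pos 16: push '('; stack = (
pos 17: push '{'; stack = ({
pos 18: '}' matches '{'; pop; stack = (
pos 19: ')' matches '('; pop; stack = (empty)
pos 20: push '{'; stack = {
pos 21: push '('; stack = {(
pos 22: push '['; stack = {([
pos 23: ']' matches '['; pop; stack = {(
pos 24: ')' matches '('; pop; stack = {
pos 25: '}' matches '{'; pop; stack = (empty)
pos 26: push '('; stack = (
pos 27: push '('; stack = ((
pos 28: ')' matches '('; pop; stack = (
pos 29: push '{'; stack = ({
pos 30: '}' matches '{'; pop; stack = (
pos 31: ')' matches '('; pop; stack = (empty)
pos 32: push '{'; stack = {
pos 33: push '{'; stack = {{
pos 34: '}' matches '{'; pop; stack = {
pos 35: push '('; stack = {(
pos 36: ')' matches '('; pop; stack = {
pos 37: '}' matches '{'; pop; stack = (empty)
end: stack empty → VALID
Verdict: properly nested → yes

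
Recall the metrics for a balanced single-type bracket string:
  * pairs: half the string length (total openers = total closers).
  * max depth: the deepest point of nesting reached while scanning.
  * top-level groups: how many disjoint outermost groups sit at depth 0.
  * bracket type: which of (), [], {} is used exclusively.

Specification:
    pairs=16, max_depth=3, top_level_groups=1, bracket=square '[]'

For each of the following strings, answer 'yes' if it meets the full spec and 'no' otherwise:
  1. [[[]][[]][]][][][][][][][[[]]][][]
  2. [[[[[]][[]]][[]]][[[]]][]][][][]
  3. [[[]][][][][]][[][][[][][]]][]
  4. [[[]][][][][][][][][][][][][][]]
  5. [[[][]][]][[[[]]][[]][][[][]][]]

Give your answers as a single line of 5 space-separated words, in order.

Answer: no no no yes no

Derivation:
String 1 '[[[]][[]][]][][][][][][][[[]]][][]': depth seq [1 2 3 2 1 2 3 2 1 2 1 0 1 0 1 0 1 0 1 0 1 0 1 0 1 2 3 2 1 0 1 0 1 0]
  -> pairs=17 depth=3 groups=10 -> no
String 2 '[[[[[]][[]]][[]]][[[]]][]][][][]': depth seq [1 2 3 4 5 4 3 4 5 4 3 2 3 4 3 2 1 2 3 4 3 2 1 2 1 0 1 0 1 0 1 0]
  -> pairs=16 depth=5 groups=4 -> no
String 3 '[[[]][][][][]][[][][[][][]]][]': depth seq [1 2 3 2 1 2 1 2 1 2 1 2 1 0 1 2 1 2 1 2 3 2 3 2 3 2 1 0 1 0]
  -> pairs=15 depth=3 groups=3 -> no
String 4 '[[[]][][][][][][][][][][][][][]]': depth seq [1 2 3 2 1 2 1 2 1 2 1 2 1 2 1 2 1 2 1 2 1 2 1 2 1 2 1 2 1 2 1 0]
  -> pairs=16 depth=3 groups=1 -> yes
String 5 '[[[][]][]][[[[]]][[]][][[][]][]]': depth seq [1 2 3 2 3 2 1 2 1 0 1 2 3 4 3 2 1 2 3 2 1 2 1 2 3 2 3 2 1 2 1 0]
  -> pairs=16 depth=4 groups=2 -> no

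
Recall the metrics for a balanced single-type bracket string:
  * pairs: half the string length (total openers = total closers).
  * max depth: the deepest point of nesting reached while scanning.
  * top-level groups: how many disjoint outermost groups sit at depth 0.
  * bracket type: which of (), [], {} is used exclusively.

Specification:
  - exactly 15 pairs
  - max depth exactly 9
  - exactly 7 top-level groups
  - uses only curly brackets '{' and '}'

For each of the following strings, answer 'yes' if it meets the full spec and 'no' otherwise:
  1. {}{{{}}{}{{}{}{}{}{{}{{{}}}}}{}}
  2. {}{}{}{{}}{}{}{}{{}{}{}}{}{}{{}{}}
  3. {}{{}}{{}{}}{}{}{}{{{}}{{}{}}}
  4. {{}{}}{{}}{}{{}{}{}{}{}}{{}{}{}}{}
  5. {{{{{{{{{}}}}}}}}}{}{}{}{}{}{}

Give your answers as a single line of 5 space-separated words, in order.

Answer: no no no no yes

Derivation:
String 1 '{}{{{}}{}{{}{}{}{}{{}{{{}}}}}{}}': depth seq [1 0 1 2 3 2 1 2 1 2 3 2 3 2 3 2 3 2 3 4 3 4 5 6 5 4 3 2 1 2 1 0]
  -> pairs=16 depth=6 groups=2 -> no
String 2 '{}{}{}{{}}{}{}{}{{}{}{}}{}{}{{}{}}': depth seq [1 0 1 0 1 0 1 2 1 0 1 0 1 0 1 0 1 2 1 2 1 2 1 0 1 0 1 0 1 2 1 2 1 0]
  -> pairs=17 depth=2 groups=11 -> no
String 3 '{}{{}}{{}{}}{}{}{}{{{}}{{}{}}}': depth seq [1 0 1 2 1 0 1 2 1 2 1 0 1 0 1 0 1 0 1 2 3 2 1 2 3 2 3 2 1 0]
  -> pairs=15 depth=3 groups=7 -> no
String 4 '{{}{}}{{}}{}{{}{}{}{}{}}{{}{}{}}{}': depth seq [1 2 1 2 1 0 1 2 1 0 1 0 1 2 1 2 1 2 1 2 1 2 1 0 1 2 1 2 1 2 1 0 1 0]
  -> pairs=17 depth=2 groups=6 -> no
String 5 '{{{{{{{{{}}}}}}}}}{}{}{}{}{}{}': depth seq [1 2 3 4 5 6 7 8 9 8 7 6 5 4 3 2 1 0 1 0 1 0 1 0 1 0 1 0 1 0]
  -> pairs=15 depth=9 groups=7 -> yes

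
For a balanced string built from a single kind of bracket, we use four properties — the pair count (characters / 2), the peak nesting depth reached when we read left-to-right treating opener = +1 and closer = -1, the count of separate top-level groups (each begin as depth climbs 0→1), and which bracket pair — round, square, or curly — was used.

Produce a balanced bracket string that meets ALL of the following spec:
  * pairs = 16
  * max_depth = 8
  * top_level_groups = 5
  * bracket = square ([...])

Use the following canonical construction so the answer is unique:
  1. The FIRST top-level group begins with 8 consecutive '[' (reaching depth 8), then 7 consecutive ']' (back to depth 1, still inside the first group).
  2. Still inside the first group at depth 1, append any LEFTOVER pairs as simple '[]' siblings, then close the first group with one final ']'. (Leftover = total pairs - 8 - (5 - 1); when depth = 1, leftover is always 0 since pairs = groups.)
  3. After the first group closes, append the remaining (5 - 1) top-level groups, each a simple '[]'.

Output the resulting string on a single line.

Answer: [[[[[[[[]]]]]]][][][][]][][][][]

Derivation:
Spec: pairs=16 depth=8 groups=5
Leftover pairs = 16 - 8 - (5-1) = 4
First group: deep chain of depth 8 + 4 sibling pairs
Remaining 4 groups: simple '[]' each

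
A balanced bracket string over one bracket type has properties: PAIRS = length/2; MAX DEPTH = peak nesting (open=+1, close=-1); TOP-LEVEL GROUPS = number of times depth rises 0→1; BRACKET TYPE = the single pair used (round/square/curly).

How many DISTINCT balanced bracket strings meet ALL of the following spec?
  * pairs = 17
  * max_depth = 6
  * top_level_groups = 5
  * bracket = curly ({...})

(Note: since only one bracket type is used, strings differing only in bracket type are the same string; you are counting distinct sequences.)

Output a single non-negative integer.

Spec: pairs=17 depth=6 groups=5
Count(depth <= 6) = 7944310
Count(depth <= 5) = 6306215
Count(depth == 6) = 7944310 - 6306215 = 1638095

Answer: 1638095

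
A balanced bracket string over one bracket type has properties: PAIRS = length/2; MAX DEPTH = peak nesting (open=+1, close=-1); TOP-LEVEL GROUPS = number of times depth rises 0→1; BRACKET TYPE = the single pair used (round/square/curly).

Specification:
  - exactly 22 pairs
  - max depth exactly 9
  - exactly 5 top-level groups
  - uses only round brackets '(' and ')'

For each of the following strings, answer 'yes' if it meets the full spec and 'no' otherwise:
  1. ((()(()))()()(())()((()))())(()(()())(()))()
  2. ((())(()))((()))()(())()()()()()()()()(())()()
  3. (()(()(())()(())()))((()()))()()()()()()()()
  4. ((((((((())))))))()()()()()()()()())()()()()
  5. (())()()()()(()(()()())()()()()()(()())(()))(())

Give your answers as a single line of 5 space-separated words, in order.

Answer: no no no yes no

Derivation:
String 1 '((()(()))()()(())()((()))())(()(()())(()))()': depth seq [1 2 3 2 3 4 3 2 1 2 1 2 1 2 3 2 1 2 1 2 3 4 3 2 1 2 1 0 1 2 1 2 3 2 3 2 1 2 3 2 1 0 1 0]
  -> pairs=22 depth=4 groups=3 -> no
String 2 '((())(()))((()))()(())()()()()()()()()(())()()': depth seq [1 2 3 2 1 2 3 2 1 0 1 2 3 2 1 0 1 0 1 2 1 0 1 0 1 0 1 0 1 0 1 0 1 0 1 0 1 0 1 2 1 0 1 0 1 0]
  -> pairs=23 depth=3 groups=15 -> no
String 3 '(()(()(())()(())()))((()()))()()()()()()()()': depth seq [1 2 1 2 3 2 3 4 3 2 3 2 3 4 3 2 3 2 1 0 1 2 3 2 3 2 1 0 1 0 1 0 1 0 1 0 1 0 1 0 1 0 1 0]
  -> pairs=22 depth=4 groups=10 -> no
String 4 '((((((((())))))))()()()()()()()()())()()()()': depth seq [1 2 3 4 5 6 7 8 9 8 7 6 5 4 3 2 1 2 1 2 1 2 1 2 1 2 1 2 1 2 1 2 1 2 1 0 1 0 1 0 1 0 1 0]
  -> pairs=22 depth=9 groups=5 -> yes
String 5 '(())()()()()(()(()()())()()()()()(()())(()))(())': depth seq [1 2 1 0 1 0 1 0 1 0 1 0 1 2 1 2 3 2 3 2 3 2 1 2 1 2 1 2 1 2 1 2 1 2 3 2 3 2 1 2 3 2 1 0 1 2 1 0]
  -> pairs=24 depth=3 groups=7 -> no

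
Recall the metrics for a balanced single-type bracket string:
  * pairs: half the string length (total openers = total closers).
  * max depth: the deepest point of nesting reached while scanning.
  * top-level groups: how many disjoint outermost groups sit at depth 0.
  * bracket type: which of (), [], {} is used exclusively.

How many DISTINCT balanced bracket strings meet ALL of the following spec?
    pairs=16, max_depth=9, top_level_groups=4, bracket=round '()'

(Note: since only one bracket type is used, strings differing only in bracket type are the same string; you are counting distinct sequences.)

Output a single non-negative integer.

Answer: 39204

Derivation:
Spec: pairs=16 depth=9 groups=4
Count(depth <= 9) = 4336965
Count(depth <= 8) = 4297761
Count(depth == 9) = 4336965 - 4297761 = 39204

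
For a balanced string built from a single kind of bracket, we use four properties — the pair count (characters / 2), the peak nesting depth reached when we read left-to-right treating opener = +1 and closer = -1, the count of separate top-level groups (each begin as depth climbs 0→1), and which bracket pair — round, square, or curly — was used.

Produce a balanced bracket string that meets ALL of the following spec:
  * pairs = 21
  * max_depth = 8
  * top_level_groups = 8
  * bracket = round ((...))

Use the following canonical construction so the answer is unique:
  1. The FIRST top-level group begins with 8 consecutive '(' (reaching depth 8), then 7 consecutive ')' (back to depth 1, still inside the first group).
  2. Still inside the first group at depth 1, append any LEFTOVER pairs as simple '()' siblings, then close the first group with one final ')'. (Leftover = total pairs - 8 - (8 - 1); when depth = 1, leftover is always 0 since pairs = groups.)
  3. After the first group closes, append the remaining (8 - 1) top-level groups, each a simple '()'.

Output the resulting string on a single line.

Spec: pairs=21 depth=8 groups=8
Leftover pairs = 21 - 8 - (8-1) = 6
First group: deep chain of depth 8 + 6 sibling pairs
Remaining 7 groups: simple '()' each

Answer: (((((((()))))))()()()()()())()()()()()()()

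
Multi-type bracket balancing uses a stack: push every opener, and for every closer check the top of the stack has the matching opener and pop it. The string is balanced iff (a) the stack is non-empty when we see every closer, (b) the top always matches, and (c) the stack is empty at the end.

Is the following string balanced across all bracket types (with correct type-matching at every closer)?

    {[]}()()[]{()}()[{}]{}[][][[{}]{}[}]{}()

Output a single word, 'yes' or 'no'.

Answer: no

Derivation:
pos 0: push '{'; stack = {
pos 1: push '['; stack = {[
pos 2: ']' matches '['; pop; stack = {
pos 3: '}' matches '{'; pop; stack = (empty)
pos 4: push '('; stack = (
pos 5: ')' matches '('; pop; stack = (empty)
pos 6: push '('; stack = (
pos 7: ')' matches '('; pop; stack = (empty)
pos 8: push '['; stack = [
pos 9: ']' matches '['; pop; stack = (empty)
pos 10: push '{'; stack = {
pos 11: push '('; stack = {(
pos 12: ')' matches '('; pop; stack = {
pos 13: '}' matches '{'; pop; stack = (empty)
pos 14: push '('; stack = (
pos 15: ')' matches '('; pop; stack = (empty)
pos 16: push '['; stack = [
pos 17: push '{'; stack = [{
pos 18: '}' matches '{'; pop; stack = [
pos 19: ']' matches '['; pop; stack = (empty)
pos 20: push '{'; stack = {
pos 21: '}' matches '{'; pop; stack = (empty)
pos 22: push '['; stack = [
pos 23: ']' matches '['; pop; stack = (empty)
pos 24: push '['; stack = [
pos 25: ']' matches '['; pop; stack = (empty)
pos 26: push '['; stack = [
pos 27: push '['; stack = [[
pos 28: push '{'; stack = [[{
pos 29: '}' matches '{'; pop; stack = [[
pos 30: ']' matches '['; pop; stack = [
pos 31: push '{'; stack = [{
pos 32: '}' matches '{'; pop; stack = [
pos 33: push '['; stack = [[
pos 34: saw closer '}' but top of stack is '[' (expected ']') → INVALID
Verdict: type mismatch at position 34: '}' closes '[' → no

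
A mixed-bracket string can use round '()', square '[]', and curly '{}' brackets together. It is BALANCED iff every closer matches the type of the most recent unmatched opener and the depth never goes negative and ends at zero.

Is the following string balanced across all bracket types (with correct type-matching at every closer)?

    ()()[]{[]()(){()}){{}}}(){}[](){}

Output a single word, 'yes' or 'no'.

pos 0: push '('; stack = (
pos 1: ')' matches '('; pop; stack = (empty)
pos 2: push '('; stack = (
pos 3: ')' matches '('; pop; stack = (empty)
pos 4: push '['; stack = [
pos 5: ']' matches '['; pop; stack = (empty)
pos 6: push '{'; stack = {
pos 7: push '['; stack = {[
pos 8: ']' matches '['; pop; stack = {
pos 9: push '('; stack = {(
pos 10: ')' matches '('; pop; stack = {
pos 11: push '('; stack = {(
pos 12: ')' matches '('; pop; stack = {
pos 13: push '{'; stack = {{
pos 14: push '('; stack = {{(
pos 15: ')' matches '('; pop; stack = {{
pos 16: '}' matches '{'; pop; stack = {
pos 17: saw closer ')' but top of stack is '{' (expected '}') → INVALID
Verdict: type mismatch at position 17: ')' closes '{' → no

Answer: no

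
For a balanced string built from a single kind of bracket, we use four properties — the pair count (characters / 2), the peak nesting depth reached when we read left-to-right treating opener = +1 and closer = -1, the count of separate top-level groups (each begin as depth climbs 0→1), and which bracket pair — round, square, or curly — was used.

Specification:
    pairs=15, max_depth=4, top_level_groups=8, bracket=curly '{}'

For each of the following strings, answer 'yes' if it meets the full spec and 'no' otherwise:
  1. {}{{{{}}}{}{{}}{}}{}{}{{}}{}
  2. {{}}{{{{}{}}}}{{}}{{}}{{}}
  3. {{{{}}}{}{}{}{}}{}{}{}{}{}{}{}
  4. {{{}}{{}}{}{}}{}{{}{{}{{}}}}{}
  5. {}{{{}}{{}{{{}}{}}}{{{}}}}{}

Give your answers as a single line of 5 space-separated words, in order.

Answer: no no yes no no

Derivation:
String 1 '{}{{{{}}}{}{{}}{}}{}{}{{}}{}': depth seq [1 0 1 2 3 4 3 2 1 2 1 2 3 2 1 2 1 0 1 0 1 0 1 2 1 0 1 0]
  -> pairs=14 depth=4 groups=6 -> no
String 2 '{{}}{{{{}{}}}}{{}}{{}}{{}}': depth seq [1 2 1 0 1 2 3 4 3 4 3 2 1 0 1 2 1 0 1 2 1 0 1 2 1 0]
  -> pairs=13 depth=4 groups=5 -> no
String 3 '{{{{}}}{}{}{}{}}{}{}{}{}{}{}{}': depth seq [1 2 3 4 3 2 1 2 1 2 1 2 1 2 1 0 1 0 1 0 1 0 1 0 1 0 1 0 1 0]
  -> pairs=15 depth=4 groups=8 -> yes
String 4 '{{{}}{{}}{}{}}{}{{}{{}{{}}}}{}': depth seq [1 2 3 2 1 2 3 2 1 2 1 2 1 0 1 0 1 2 1 2 3 2 3 4 3 2 1 0 1 0]
  -> pairs=15 depth=4 groups=4 -> no
String 5 '{}{{{}}{{}{{{}}{}}}{{{}}}}{}': depth seq [1 0 1 2 3 2 1 2 3 2 3 4 5 4 3 4 3 2 1 2 3 4 3 2 1 0 1 0]
  -> pairs=14 depth=5 groups=3 -> no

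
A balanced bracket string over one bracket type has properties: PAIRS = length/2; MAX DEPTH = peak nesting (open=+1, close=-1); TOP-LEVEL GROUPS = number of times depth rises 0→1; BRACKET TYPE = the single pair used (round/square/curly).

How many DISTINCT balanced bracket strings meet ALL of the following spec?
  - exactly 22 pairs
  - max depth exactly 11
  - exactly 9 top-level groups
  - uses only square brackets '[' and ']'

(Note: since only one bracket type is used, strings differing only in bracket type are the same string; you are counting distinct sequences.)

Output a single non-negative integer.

Spec: pairs=22 depth=11 groups=9
Count(depth <= 11) = 379625274
Count(depth <= 10) = 379585656
Count(depth == 11) = 379625274 - 379585656 = 39618

Answer: 39618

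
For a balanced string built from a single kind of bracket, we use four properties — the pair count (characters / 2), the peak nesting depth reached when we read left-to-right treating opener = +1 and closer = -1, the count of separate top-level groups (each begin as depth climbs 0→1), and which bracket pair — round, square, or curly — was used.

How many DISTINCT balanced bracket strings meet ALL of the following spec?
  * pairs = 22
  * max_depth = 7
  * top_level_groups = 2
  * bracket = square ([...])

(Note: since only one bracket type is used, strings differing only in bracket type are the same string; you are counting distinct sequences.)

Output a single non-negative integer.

Spec: pairs=22 depth=7 groups=2
Count(depth <= 7) = 14503236352
Count(depth <= 6) = 8681322321
Count(depth == 7) = 14503236352 - 8681322321 = 5821914031

Answer: 5821914031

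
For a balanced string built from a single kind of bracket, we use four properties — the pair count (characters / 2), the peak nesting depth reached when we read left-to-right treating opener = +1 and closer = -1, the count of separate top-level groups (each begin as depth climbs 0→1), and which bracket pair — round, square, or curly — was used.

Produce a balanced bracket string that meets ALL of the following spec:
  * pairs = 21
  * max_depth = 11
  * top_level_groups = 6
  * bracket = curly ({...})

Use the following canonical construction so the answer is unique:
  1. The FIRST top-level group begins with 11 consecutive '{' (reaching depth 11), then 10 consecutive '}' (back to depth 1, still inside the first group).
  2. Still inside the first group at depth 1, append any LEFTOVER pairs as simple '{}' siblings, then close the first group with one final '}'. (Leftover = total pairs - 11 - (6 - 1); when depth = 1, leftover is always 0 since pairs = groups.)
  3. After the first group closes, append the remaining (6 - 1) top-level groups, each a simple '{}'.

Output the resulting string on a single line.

Answer: {{{{{{{{{{{}}}}}}}}}}{}{}{}{}{}}{}{}{}{}{}

Derivation:
Spec: pairs=21 depth=11 groups=6
Leftover pairs = 21 - 11 - (6-1) = 5
First group: deep chain of depth 11 + 5 sibling pairs
Remaining 5 groups: simple '{}' each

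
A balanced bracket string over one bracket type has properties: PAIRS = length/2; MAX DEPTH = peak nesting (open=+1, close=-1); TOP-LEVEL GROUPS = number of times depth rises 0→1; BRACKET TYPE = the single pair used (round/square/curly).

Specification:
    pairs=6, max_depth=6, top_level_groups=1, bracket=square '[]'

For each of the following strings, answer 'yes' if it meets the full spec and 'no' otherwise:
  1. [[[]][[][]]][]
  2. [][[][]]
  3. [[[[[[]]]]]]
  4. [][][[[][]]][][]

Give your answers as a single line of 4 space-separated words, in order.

Answer: no no yes no

Derivation:
String 1 '[[[]][[][]]][]': depth seq [1 2 3 2 1 2 3 2 3 2 1 0 1 0]
  -> pairs=7 depth=3 groups=2 -> no
String 2 '[][[][]]': depth seq [1 0 1 2 1 2 1 0]
  -> pairs=4 depth=2 groups=2 -> no
String 3 '[[[[[[]]]]]]': depth seq [1 2 3 4 5 6 5 4 3 2 1 0]
  -> pairs=6 depth=6 groups=1 -> yes
String 4 '[][][[[][]]][][]': depth seq [1 0 1 0 1 2 3 2 3 2 1 0 1 0 1 0]
  -> pairs=8 depth=3 groups=5 -> no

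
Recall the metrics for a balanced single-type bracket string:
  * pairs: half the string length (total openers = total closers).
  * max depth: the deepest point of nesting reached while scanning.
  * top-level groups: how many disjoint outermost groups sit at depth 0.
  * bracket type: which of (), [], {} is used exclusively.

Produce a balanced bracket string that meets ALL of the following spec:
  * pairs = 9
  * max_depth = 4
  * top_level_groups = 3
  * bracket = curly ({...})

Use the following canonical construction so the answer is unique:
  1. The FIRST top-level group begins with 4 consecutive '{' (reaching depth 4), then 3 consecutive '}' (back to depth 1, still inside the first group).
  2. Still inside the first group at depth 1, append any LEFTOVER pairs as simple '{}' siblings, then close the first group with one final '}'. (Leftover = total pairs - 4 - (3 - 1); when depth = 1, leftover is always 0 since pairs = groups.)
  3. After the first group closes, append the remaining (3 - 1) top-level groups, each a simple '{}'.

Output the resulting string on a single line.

Answer: {{{{}}}{}{}{}}{}{}

Derivation:
Spec: pairs=9 depth=4 groups=3
Leftover pairs = 9 - 4 - (3-1) = 3
First group: deep chain of depth 4 + 3 sibling pairs
Remaining 2 groups: simple '{}' each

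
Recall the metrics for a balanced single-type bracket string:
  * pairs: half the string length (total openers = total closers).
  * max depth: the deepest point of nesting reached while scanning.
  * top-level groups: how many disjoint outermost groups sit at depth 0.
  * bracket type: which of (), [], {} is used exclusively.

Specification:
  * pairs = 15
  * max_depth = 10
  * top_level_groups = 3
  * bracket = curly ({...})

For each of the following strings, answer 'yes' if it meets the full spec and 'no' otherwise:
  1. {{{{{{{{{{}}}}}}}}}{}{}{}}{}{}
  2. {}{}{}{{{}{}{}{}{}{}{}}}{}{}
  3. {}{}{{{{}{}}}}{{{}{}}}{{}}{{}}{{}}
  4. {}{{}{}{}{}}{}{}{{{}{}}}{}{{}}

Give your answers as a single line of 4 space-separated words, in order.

Answer: yes no no no

Derivation:
String 1 '{{{{{{{{{{}}}}}}}}}{}{}{}}{}{}': depth seq [1 2 3 4 5 6 7 8 9 10 9 8 7 6 5 4 3 2 1 2 1 2 1 2 1 0 1 0 1 0]
  -> pairs=15 depth=10 groups=3 -> yes
String 2 '{}{}{}{{{}{}{}{}{}{}{}}}{}{}': depth seq [1 0 1 0 1 0 1 2 3 2 3 2 3 2 3 2 3 2 3 2 3 2 1 0 1 0 1 0]
  -> pairs=14 depth=3 groups=6 -> no
String 3 '{}{}{{{{}{}}}}{{{}{}}}{{}}{{}}{{}}': depth seq [1 0 1 0 1 2 3 4 3 4 3 2 1 0 1 2 3 2 3 2 1 0 1 2 1 0 1 2 1 0 1 2 1 0]
  -> pairs=17 depth=4 groups=7 -> no
String 4 '{}{{}{}{}{}}{}{}{{{}{}}}{}{{}}': depth seq [1 0 1 2 1 2 1 2 1 2 1 0 1 0 1 0 1 2 3 2 3 2 1 0 1 0 1 2 1 0]
  -> pairs=15 depth=3 groups=7 -> no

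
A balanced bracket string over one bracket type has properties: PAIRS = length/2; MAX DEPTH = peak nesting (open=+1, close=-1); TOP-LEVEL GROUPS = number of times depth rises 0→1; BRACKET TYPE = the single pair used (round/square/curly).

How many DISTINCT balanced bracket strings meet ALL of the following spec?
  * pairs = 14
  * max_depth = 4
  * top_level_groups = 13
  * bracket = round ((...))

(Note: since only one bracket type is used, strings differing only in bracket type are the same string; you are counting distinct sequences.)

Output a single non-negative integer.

Answer: 0

Derivation:
Spec: pairs=14 depth=4 groups=13
Count(depth <= 4) = 13
Count(depth <= 3) = 13
Count(depth == 4) = 13 - 13 = 0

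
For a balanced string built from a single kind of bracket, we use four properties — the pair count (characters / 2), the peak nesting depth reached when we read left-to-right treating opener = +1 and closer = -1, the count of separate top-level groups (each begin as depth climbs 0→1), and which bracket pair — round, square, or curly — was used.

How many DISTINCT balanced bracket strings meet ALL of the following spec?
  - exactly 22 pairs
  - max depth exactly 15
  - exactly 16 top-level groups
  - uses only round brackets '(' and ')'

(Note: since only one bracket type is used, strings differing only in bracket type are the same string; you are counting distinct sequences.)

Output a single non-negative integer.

Answer: 0

Derivation:
Spec: pairs=22 depth=15 groups=16
Count(depth <= 15) = 215280
Count(depth <= 14) = 215280
Count(depth == 15) = 215280 - 215280 = 0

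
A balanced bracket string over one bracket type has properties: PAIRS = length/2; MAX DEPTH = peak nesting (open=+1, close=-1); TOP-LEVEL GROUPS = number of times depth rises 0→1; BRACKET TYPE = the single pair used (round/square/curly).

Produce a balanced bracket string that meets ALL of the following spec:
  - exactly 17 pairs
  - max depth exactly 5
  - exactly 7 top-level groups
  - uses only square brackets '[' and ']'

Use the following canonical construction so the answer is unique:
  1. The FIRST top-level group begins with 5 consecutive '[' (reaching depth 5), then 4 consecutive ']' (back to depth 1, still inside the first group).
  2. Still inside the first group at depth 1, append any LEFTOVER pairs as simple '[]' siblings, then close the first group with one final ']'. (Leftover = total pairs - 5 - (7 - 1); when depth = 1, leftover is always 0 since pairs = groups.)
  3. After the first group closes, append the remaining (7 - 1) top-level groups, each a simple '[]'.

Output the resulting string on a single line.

Spec: pairs=17 depth=5 groups=7
Leftover pairs = 17 - 5 - (7-1) = 6
First group: deep chain of depth 5 + 6 sibling pairs
Remaining 6 groups: simple '[]' each

Answer: [[[[[]]]][][][][][][]][][][][][][]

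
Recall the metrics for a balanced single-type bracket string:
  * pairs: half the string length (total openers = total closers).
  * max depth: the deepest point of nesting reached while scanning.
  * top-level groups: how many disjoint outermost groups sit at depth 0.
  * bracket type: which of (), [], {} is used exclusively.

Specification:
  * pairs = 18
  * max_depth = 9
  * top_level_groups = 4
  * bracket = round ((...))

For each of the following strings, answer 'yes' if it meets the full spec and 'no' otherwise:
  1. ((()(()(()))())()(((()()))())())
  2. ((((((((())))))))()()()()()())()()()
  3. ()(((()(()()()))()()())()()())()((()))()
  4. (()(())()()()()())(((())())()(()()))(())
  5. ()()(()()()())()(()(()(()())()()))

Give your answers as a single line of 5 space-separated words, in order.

String 1 '((()(()(()))())()(((()()))())())': depth seq [1 2 3 2 3 4 3 4 5 4 3 2 3 2 1 2 1 2 3 4 5 4 5 4 3 2 3 2 1 2 1 0]
  -> pairs=16 depth=5 groups=1 -> no
String 2 '((((((((())))))))()()()()()())()()()': depth seq [1 2 3 4 5 6 7 8 9 8 7 6 5 4 3 2 1 2 1 2 1 2 1 2 1 2 1 2 1 0 1 0 1 0 1 0]
  -> pairs=18 depth=9 groups=4 -> yes
String 3 '()(((()(()()()))()()())()()())()((()))()': depth seq [1 0 1 2 3 4 3 4 5 4 5 4 5 4 3 2 3 2 3 2 3 2 1 2 1 2 1 2 1 0 1 0 1 2 3 2 1 0 1 0]
  -> pairs=20 depth=5 groups=5 -> no
String 4 '(()(())()()()()())(((())())()(()()))(())': depth seq [1 2 1 2 3 2 1 2 1 2 1 2 1 2 1 2 1 0 1 2 3 4 3 2 3 2 1 2 1 2 3 2 3 2 1 0 1 2 1 0]
  -> pairs=20 depth=4 groups=3 -> no
String 5 '()()(()()()())()(()(()(()())()()))': depth seq [1 0 1 0 1 2 1 2 1 2 1 2 1 0 1 0 1 2 1 2 3 2 3 4 3 4 3 2 3 2 3 2 1 0]
  -> pairs=17 depth=4 groups=5 -> no

Answer: no yes no no no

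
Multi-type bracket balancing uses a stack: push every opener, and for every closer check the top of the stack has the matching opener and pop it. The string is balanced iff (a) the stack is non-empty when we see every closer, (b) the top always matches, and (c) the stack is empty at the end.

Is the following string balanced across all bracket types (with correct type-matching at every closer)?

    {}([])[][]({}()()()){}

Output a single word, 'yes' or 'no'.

pos 0: push '{'; stack = {
pos 1: '}' matches '{'; pop; stack = (empty)
pos 2: push '('; stack = (
pos 3: push '['; stack = ([
pos 4: ']' matches '['; pop; stack = (
pos 5: ')' matches '('; pop; stack = (empty)
pos 6: push '['; stack = [
pos 7: ']' matches '['; pop; stack = (empty)
pos 8: push '['; stack = [
pos 9: ']' matches '['; pop; stack = (empty)
pos 10: push '('; stack = (
pos 11: push '{'; stack = ({
pos 12: '}' matches '{'; pop; stack = (
pos 13: push '('; stack = ((
pos 14: ')' matches '('; pop; stack = (
pos 15: push '('; stack = ((
pos 16: ')' matches '('; pop; stack = (
pos 17: push '('; stack = ((
pos 18: ')' matches '('; pop; stack = (
pos 19: ')' matches '('; pop; stack = (empty)
pos 20: push '{'; stack = {
pos 21: '}' matches '{'; pop; stack = (empty)
end: stack empty → VALID
Verdict: properly nested → yes

Answer: yes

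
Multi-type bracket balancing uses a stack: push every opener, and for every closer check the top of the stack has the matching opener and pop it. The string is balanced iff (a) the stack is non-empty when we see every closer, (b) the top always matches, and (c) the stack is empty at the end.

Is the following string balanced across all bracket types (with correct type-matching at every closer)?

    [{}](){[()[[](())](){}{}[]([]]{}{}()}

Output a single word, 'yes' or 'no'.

pos 0: push '['; stack = [
pos 1: push '{'; stack = [{
pos 2: '}' matches '{'; pop; stack = [
pos 3: ']' matches '['; pop; stack = (empty)
pos 4: push '('; stack = (
pos 5: ')' matches '('; pop; stack = (empty)
pos 6: push '{'; stack = {
pos 7: push '['; stack = {[
pos 8: push '('; stack = {[(
pos 9: ')' matches '('; pop; stack = {[
pos 10: push '['; stack = {[[
pos 11: push '['; stack = {[[[
pos 12: ']' matches '['; pop; stack = {[[
pos 13: push '('; stack = {[[(
pos 14: push '('; stack = {[[((
pos 15: ')' matches '('; pop; stack = {[[(
pos 16: ')' matches '('; pop; stack = {[[
pos 17: ']' matches '['; pop; stack = {[
pos 18: push '('; stack = {[(
pos 19: ')' matches '('; pop; stack = {[
pos 20: push '{'; stack = {[{
pos 21: '}' matches '{'; pop; stack = {[
pos 22: push '{'; stack = {[{
pos 23: '}' matches '{'; pop; stack = {[
pos 24: push '['; stack = {[[
pos 25: ']' matches '['; pop; stack = {[
pos 26: push '('; stack = {[(
pos 27: push '['; stack = {[([
pos 28: ']' matches '['; pop; stack = {[(
pos 29: saw closer ']' but top of stack is '(' (expected ')') → INVALID
Verdict: type mismatch at position 29: ']' closes '(' → no

Answer: no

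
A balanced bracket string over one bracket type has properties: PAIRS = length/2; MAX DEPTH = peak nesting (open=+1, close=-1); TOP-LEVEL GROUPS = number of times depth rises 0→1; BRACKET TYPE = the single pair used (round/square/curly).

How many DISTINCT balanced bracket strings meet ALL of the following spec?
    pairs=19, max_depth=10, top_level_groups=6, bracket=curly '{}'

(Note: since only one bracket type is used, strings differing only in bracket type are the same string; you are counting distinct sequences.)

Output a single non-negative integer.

Spec: pairs=19 depth=10 groups=6
Count(depth <= 10) = 65110974
Count(depth <= 9) = 64994910
Count(depth == 10) = 65110974 - 64994910 = 116064

Answer: 116064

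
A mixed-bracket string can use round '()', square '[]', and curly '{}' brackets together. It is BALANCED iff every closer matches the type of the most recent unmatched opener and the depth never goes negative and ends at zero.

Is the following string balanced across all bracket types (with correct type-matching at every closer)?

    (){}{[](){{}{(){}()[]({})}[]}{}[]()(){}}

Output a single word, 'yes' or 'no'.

pos 0: push '('; stack = (
pos 1: ')' matches '('; pop; stack = (empty)
pos 2: push '{'; stack = {
pos 3: '}' matches '{'; pop; stack = (empty)
pos 4: push '{'; stack = {
pos 5: push '['; stack = {[
pos 6: ']' matches '['; pop; stack = {
pos 7: push '('; stack = {(
pos 8: ')' matches '('; pop; stack = {
pos 9: push '{'; stack = {{
pos 10: push '{'; stack = {{{
pos 11: '}' matches '{'; pop; stack = {{
pos 12: push '{'; stack = {{{
pos 13: push '('; stack = {{{(
pos 14: ')' matches '('; pop; stack = {{{
pos 15: push '{'; stack = {{{{
pos 16: '}' matches '{'; pop; stack = {{{
pos 17: push '('; stack = {{{(
pos 18: ')' matches '('; pop; stack = {{{
pos 19: push '['; stack = {{{[
pos 20: ']' matches '['; pop; stack = {{{
pos 21: push '('; stack = {{{(
pos 22: push '{'; stack = {{{({
pos 23: '}' matches '{'; pop; stack = {{{(
pos 24: ')' matches '('; pop; stack = {{{
pos 25: '}' matches '{'; pop; stack = {{
pos 26: push '['; stack = {{[
pos 27: ']' matches '['; pop; stack = {{
pos 28: '}' matches '{'; pop; stack = {
pos 29: push '{'; stack = {{
pos 30: '}' matches '{'; pop; stack = {
pos 31: push '['; stack = {[
pos 32: ']' matches '['; pop; stack = {
pos 33: push '('; stack = {(
pos 34: ')' matches '('; pop; stack = {
pos 35: push '('; stack = {(
pos 36: ')' matches '('; pop; stack = {
pos 37: push '{'; stack = {{
pos 38: '}' matches '{'; pop; stack = {
pos 39: '}' matches '{'; pop; stack = (empty)
end: stack empty → VALID
Verdict: properly nested → yes

Answer: yes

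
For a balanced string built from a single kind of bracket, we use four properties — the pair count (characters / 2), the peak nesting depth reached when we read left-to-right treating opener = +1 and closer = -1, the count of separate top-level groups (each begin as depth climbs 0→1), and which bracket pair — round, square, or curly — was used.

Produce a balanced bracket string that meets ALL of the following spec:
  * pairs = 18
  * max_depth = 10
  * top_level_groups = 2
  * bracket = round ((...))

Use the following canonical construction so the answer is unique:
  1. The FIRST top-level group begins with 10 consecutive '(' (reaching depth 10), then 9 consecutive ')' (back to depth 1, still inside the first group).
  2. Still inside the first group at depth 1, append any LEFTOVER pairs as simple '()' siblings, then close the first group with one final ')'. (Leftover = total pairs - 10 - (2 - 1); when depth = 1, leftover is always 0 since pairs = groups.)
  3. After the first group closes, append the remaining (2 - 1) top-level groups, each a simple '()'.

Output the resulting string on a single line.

Answer: (((((((((()))))))))()()()()()()())()

Derivation:
Spec: pairs=18 depth=10 groups=2
Leftover pairs = 18 - 10 - (2-1) = 7
First group: deep chain of depth 10 + 7 sibling pairs
Remaining 1 groups: simple '()' each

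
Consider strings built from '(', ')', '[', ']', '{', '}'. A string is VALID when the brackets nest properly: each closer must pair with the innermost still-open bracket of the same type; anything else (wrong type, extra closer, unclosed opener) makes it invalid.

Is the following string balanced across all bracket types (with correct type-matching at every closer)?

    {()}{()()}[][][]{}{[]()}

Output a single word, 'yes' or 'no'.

Answer: yes

Derivation:
pos 0: push '{'; stack = {
pos 1: push '('; stack = {(
pos 2: ')' matches '('; pop; stack = {
pos 3: '}' matches '{'; pop; stack = (empty)
pos 4: push '{'; stack = {
pos 5: push '('; stack = {(
pos 6: ')' matches '('; pop; stack = {
pos 7: push '('; stack = {(
pos 8: ')' matches '('; pop; stack = {
pos 9: '}' matches '{'; pop; stack = (empty)
pos 10: push '['; stack = [
pos 11: ']' matches '['; pop; stack = (empty)
pos 12: push '['; stack = [
pos 13: ']' matches '['; pop; stack = (empty)
pos 14: push '['; stack = [
pos 15: ']' matches '['; pop; stack = (empty)
pos 16: push '{'; stack = {
pos 17: '}' matches '{'; pop; stack = (empty)
pos 18: push '{'; stack = {
pos 19: push '['; stack = {[
pos 20: ']' matches '['; pop; stack = {
pos 21: push '('; stack = {(
pos 22: ')' matches '('; pop; stack = {
pos 23: '}' matches '{'; pop; stack = (empty)
end: stack empty → VALID
Verdict: properly nested → yes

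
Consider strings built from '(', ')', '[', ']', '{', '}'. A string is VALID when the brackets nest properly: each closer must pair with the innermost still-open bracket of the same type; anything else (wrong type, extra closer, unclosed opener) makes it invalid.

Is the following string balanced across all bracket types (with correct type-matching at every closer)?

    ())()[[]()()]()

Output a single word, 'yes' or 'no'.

Answer: no

Derivation:
pos 0: push '('; stack = (
pos 1: ')' matches '('; pop; stack = (empty)
pos 2: saw closer ')' but stack is empty → INVALID
Verdict: unmatched closer ')' at position 2 → no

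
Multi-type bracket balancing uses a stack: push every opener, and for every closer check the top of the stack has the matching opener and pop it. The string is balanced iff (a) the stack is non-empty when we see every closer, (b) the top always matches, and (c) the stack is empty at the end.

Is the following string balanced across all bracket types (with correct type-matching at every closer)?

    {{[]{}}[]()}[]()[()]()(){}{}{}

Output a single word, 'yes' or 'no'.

Answer: yes

Derivation:
pos 0: push '{'; stack = {
pos 1: push '{'; stack = {{
pos 2: push '['; stack = {{[
pos 3: ']' matches '['; pop; stack = {{
pos 4: push '{'; stack = {{{
pos 5: '}' matches '{'; pop; stack = {{
pos 6: '}' matches '{'; pop; stack = {
pos 7: push '['; stack = {[
pos 8: ']' matches '['; pop; stack = {
pos 9: push '('; stack = {(
pos 10: ')' matches '('; pop; stack = {
pos 11: '}' matches '{'; pop; stack = (empty)
pos 12: push '['; stack = [
pos 13: ']' matches '['; pop; stack = (empty)
pos 14: push '('; stack = (
pos 15: ')' matches '('; pop; stack = (empty)
pos 16: push '['; stack = [
pos 17: push '('; stack = [(
pos 18: ')' matches '('; pop; stack = [
pos 19: ']' matches '['; pop; stack = (empty)
pos 20: push '('; stack = (
pos 21: ')' matches '('; pop; stack = (empty)
pos 22: push '('; stack = (
pos 23: ')' matches '('; pop; stack = (empty)
pos 24: push '{'; stack = {
pos 25: '}' matches '{'; pop; stack = (empty)
pos 26: push '{'; stack = {
pos 27: '}' matches '{'; pop; stack = (empty)
pos 28: push '{'; stack = {
pos 29: '}' matches '{'; pop; stack = (empty)
end: stack empty → VALID
Verdict: properly nested → yes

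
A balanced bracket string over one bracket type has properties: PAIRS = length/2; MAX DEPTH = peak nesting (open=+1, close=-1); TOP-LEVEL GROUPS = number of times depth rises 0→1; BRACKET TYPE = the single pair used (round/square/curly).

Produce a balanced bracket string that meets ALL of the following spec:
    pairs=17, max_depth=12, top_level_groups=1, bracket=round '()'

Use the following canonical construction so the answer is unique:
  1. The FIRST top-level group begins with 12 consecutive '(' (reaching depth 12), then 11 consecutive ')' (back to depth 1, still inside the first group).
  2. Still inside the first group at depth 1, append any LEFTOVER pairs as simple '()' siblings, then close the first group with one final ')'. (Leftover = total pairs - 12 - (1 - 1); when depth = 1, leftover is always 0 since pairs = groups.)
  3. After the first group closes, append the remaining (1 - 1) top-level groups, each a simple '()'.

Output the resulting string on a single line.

Answer: (((((((((((()))))))))))()()()()())

Derivation:
Spec: pairs=17 depth=12 groups=1
Leftover pairs = 17 - 12 - (1-1) = 5
First group: deep chain of depth 12 + 5 sibling pairs
Remaining 0 groups: simple '()' each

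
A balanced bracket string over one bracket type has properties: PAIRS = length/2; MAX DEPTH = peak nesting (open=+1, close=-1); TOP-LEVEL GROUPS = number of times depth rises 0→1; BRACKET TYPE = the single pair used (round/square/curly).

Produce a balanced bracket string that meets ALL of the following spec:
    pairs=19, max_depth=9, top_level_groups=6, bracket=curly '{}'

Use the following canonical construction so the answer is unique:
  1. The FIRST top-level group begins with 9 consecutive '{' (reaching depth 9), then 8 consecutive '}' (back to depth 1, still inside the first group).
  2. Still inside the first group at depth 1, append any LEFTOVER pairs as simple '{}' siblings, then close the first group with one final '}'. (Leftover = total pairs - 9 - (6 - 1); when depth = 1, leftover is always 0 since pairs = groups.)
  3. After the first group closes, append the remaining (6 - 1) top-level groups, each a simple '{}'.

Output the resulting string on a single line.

Spec: pairs=19 depth=9 groups=6
Leftover pairs = 19 - 9 - (6-1) = 5
First group: deep chain of depth 9 + 5 sibling pairs
Remaining 5 groups: simple '{}' each

Answer: {{{{{{{{{}}}}}}}}{}{}{}{}{}}{}{}{}{}{}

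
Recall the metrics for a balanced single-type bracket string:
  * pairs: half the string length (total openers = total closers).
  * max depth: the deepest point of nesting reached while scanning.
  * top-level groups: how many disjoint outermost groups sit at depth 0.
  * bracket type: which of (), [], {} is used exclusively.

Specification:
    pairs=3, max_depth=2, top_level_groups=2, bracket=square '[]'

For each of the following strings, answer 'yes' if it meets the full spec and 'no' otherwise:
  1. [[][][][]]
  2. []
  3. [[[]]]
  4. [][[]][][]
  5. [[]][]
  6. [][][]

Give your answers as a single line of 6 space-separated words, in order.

Answer: no no no no yes no

Derivation:
String 1 '[[][][][]]': depth seq [1 2 1 2 1 2 1 2 1 0]
  -> pairs=5 depth=2 groups=1 -> no
String 2 '[]': depth seq [1 0]
  -> pairs=1 depth=1 groups=1 -> no
String 3 '[[[]]]': depth seq [1 2 3 2 1 0]
  -> pairs=3 depth=3 groups=1 -> no
String 4 '[][[]][][]': depth seq [1 0 1 2 1 0 1 0 1 0]
  -> pairs=5 depth=2 groups=4 -> no
String 5 '[[]][]': depth seq [1 2 1 0 1 0]
  -> pairs=3 depth=2 groups=2 -> yes
String 6 '[][][]': depth seq [1 0 1 0 1 0]
  -> pairs=3 depth=1 groups=3 -> no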